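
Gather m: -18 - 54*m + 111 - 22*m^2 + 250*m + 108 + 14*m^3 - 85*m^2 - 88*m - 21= 14*m^3 - 107*m^2 + 108*m + 180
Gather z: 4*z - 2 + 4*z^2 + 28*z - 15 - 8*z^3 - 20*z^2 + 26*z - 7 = -8*z^3 - 16*z^2 + 58*z - 24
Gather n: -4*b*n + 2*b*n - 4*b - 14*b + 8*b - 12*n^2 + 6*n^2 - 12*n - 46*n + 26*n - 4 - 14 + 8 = -10*b - 6*n^2 + n*(-2*b - 32) - 10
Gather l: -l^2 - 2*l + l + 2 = -l^2 - l + 2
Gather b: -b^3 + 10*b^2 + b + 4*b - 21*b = -b^3 + 10*b^2 - 16*b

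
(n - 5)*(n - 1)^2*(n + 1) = n^4 - 6*n^3 + 4*n^2 + 6*n - 5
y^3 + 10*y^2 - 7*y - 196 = (y - 4)*(y + 7)^2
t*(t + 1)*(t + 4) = t^3 + 5*t^2 + 4*t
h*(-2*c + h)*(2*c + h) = -4*c^2*h + h^3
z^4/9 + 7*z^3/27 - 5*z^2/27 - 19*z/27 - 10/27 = (z/3 + 1/3)^2*(z - 5/3)*(z + 2)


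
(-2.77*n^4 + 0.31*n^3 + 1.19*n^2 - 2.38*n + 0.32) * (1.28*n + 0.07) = -3.5456*n^5 + 0.2029*n^4 + 1.5449*n^3 - 2.9631*n^2 + 0.243*n + 0.0224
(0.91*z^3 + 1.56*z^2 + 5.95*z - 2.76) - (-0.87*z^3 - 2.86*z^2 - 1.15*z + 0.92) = 1.78*z^3 + 4.42*z^2 + 7.1*z - 3.68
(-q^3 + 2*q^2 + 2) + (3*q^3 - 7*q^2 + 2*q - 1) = 2*q^3 - 5*q^2 + 2*q + 1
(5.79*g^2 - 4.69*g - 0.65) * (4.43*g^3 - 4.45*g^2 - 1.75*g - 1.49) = 25.6497*g^5 - 46.5422*g^4 + 7.8585*g^3 + 2.4729*g^2 + 8.1256*g + 0.9685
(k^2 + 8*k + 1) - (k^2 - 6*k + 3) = 14*k - 2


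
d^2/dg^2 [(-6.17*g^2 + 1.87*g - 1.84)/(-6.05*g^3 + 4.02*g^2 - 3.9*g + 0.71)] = (451.67485*g^6 - 410.680050000001*g^5 + 207.57792*g^4 - 123.693026*g^3 + 236.846112*g^2 - 93.638676*g + 41.333878)/(221.445125*g^9 - 441.42615*g^8 + 721.56051*g^7 - 712.039533*g^6 + 568.74564*g^5 - 318.368952*g^4 + 135.256695*g^3 - 38.476746*g^2 + 5.89797*g - 0.357911)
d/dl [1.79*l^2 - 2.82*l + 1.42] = 3.58*l - 2.82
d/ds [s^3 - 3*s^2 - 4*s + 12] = 3*s^2 - 6*s - 4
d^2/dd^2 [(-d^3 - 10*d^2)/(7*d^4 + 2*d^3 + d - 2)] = 2*(-49*d^9 - 1470*d^8 - 420*d^7 + 9*d^6 + 258*d^5 - 1644*d^4 - 281*d^3 + 6*d^2 - 12*d - 40)/(343*d^12 + 294*d^11 + 84*d^10 + 155*d^9 - 210*d^8 - 156*d^7 - 3*d^6 - 78*d^5 + 60*d^4 + 25*d^3 - 6*d^2 + 12*d - 8)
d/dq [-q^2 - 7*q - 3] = -2*q - 7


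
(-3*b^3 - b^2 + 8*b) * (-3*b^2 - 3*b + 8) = 9*b^5 + 12*b^4 - 45*b^3 - 32*b^2 + 64*b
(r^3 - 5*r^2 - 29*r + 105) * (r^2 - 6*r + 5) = r^5 - 11*r^4 + 6*r^3 + 254*r^2 - 775*r + 525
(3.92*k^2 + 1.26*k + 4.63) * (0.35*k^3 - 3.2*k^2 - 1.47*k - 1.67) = 1.372*k^5 - 12.103*k^4 - 8.1739*k^3 - 23.2146*k^2 - 8.9103*k - 7.7321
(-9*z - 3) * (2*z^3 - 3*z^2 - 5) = -18*z^4 + 21*z^3 + 9*z^2 + 45*z + 15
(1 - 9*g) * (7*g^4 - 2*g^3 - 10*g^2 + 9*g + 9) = -63*g^5 + 25*g^4 + 88*g^3 - 91*g^2 - 72*g + 9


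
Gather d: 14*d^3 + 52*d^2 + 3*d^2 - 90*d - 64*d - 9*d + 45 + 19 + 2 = 14*d^3 + 55*d^2 - 163*d + 66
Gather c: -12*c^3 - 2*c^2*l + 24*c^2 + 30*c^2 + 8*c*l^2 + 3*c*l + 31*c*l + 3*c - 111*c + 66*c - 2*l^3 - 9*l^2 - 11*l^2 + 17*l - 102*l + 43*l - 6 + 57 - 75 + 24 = -12*c^3 + c^2*(54 - 2*l) + c*(8*l^2 + 34*l - 42) - 2*l^3 - 20*l^2 - 42*l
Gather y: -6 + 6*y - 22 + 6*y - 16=12*y - 44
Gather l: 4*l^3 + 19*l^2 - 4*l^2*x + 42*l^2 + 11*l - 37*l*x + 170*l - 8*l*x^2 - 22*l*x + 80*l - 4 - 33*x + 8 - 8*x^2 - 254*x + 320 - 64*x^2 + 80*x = 4*l^3 + l^2*(61 - 4*x) + l*(-8*x^2 - 59*x + 261) - 72*x^2 - 207*x + 324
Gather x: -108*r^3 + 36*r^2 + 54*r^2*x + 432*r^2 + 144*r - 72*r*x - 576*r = -108*r^3 + 468*r^2 - 432*r + x*(54*r^2 - 72*r)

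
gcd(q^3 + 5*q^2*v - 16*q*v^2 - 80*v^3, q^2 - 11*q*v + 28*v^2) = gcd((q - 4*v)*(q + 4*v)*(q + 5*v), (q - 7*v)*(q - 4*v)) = q - 4*v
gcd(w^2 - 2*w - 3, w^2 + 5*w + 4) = w + 1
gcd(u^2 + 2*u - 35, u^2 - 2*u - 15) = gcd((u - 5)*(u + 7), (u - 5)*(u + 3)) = u - 5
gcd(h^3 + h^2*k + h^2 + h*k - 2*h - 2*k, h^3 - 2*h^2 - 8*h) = h + 2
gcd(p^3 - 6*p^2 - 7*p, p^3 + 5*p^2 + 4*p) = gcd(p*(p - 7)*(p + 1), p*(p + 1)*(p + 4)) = p^2 + p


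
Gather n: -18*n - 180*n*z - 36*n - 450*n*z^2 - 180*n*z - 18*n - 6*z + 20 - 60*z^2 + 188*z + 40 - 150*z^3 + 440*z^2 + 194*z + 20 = n*(-450*z^2 - 360*z - 72) - 150*z^3 + 380*z^2 + 376*z + 80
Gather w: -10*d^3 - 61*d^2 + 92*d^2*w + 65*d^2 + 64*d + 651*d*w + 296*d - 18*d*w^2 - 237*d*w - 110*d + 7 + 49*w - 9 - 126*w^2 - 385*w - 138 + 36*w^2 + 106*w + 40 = -10*d^3 + 4*d^2 + 250*d + w^2*(-18*d - 90) + w*(92*d^2 + 414*d - 230) - 100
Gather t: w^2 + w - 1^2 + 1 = w^2 + w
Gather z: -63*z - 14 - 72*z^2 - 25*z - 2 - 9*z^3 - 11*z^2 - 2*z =-9*z^3 - 83*z^2 - 90*z - 16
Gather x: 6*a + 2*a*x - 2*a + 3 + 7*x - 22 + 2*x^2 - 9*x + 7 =4*a + 2*x^2 + x*(2*a - 2) - 12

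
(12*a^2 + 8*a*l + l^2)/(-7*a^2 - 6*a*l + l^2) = (-12*a^2 - 8*a*l - l^2)/(7*a^2 + 6*a*l - l^2)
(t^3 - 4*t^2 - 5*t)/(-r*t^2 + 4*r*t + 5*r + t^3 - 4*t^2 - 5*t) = -t/(r - t)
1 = 1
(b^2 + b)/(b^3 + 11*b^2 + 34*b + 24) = b/(b^2 + 10*b + 24)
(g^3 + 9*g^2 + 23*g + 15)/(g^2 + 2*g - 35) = (g^3 + 9*g^2 + 23*g + 15)/(g^2 + 2*g - 35)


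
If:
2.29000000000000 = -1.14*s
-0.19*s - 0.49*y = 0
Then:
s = -2.01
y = 0.78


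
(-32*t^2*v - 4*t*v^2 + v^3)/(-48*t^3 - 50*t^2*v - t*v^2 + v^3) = v*(4*t + v)/(6*t^2 + 7*t*v + v^2)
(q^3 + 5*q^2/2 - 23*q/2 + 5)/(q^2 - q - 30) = (q^2 - 5*q/2 + 1)/(q - 6)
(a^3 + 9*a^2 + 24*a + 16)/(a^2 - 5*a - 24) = (a^3 + 9*a^2 + 24*a + 16)/(a^2 - 5*a - 24)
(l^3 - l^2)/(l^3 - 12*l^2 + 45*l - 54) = l^2*(l - 1)/(l^3 - 12*l^2 + 45*l - 54)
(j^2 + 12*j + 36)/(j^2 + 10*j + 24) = (j + 6)/(j + 4)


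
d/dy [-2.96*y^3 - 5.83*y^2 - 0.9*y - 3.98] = -8.88*y^2 - 11.66*y - 0.9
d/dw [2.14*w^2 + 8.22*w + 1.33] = 4.28*w + 8.22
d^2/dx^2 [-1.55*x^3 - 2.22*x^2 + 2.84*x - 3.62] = -9.3*x - 4.44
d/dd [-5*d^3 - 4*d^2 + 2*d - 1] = -15*d^2 - 8*d + 2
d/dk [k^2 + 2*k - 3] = 2*k + 2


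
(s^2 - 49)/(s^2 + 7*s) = (s - 7)/s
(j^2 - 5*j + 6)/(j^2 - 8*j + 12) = (j - 3)/(j - 6)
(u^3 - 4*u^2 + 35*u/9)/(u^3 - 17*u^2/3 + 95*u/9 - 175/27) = 3*u/(3*u - 5)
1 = 1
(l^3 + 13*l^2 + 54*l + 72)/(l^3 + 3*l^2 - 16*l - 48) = (l + 6)/(l - 4)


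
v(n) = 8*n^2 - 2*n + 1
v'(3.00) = 46.00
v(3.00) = 67.00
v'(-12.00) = -194.00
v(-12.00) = 1177.00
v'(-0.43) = -8.88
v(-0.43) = 3.34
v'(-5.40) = -88.40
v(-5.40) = 245.08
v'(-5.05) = -82.80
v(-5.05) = 215.12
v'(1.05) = 14.80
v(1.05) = 7.72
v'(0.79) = 10.64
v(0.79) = 4.41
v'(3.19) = 49.04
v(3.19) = 76.03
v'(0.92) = 12.72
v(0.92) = 5.93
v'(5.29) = 82.64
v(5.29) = 214.29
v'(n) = 16*n - 2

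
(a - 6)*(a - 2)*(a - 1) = a^3 - 9*a^2 + 20*a - 12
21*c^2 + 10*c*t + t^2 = (3*c + t)*(7*c + t)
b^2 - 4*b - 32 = (b - 8)*(b + 4)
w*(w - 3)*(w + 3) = w^3 - 9*w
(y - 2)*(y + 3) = y^2 + y - 6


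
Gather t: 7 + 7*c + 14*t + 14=7*c + 14*t + 21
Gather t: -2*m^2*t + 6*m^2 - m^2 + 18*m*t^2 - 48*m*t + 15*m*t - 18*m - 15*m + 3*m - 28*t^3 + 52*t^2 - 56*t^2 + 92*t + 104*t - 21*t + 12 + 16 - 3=5*m^2 - 30*m - 28*t^3 + t^2*(18*m - 4) + t*(-2*m^2 - 33*m + 175) + 25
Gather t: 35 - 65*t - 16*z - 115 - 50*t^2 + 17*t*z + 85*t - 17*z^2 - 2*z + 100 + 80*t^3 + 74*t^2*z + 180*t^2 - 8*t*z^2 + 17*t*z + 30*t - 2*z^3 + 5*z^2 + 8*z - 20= 80*t^3 + t^2*(74*z + 130) + t*(-8*z^2 + 34*z + 50) - 2*z^3 - 12*z^2 - 10*z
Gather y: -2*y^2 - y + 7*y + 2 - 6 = -2*y^2 + 6*y - 4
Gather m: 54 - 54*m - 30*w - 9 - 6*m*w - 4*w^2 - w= m*(-6*w - 54) - 4*w^2 - 31*w + 45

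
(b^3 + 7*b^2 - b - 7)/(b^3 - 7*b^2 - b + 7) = (b + 7)/(b - 7)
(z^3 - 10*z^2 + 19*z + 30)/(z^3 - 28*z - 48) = (z^2 - 4*z - 5)/(z^2 + 6*z + 8)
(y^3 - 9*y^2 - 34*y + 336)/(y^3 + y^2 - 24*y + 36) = (y^2 - 15*y + 56)/(y^2 - 5*y + 6)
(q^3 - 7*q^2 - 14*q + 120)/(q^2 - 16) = (q^2 - 11*q + 30)/(q - 4)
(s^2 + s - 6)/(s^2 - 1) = (s^2 + s - 6)/(s^2 - 1)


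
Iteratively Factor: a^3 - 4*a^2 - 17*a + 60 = (a - 3)*(a^2 - a - 20) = (a - 3)*(a + 4)*(a - 5)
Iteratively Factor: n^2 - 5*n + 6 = (n - 2)*(n - 3)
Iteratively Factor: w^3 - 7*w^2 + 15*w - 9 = (w - 3)*(w^2 - 4*w + 3) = (w - 3)*(w - 1)*(w - 3)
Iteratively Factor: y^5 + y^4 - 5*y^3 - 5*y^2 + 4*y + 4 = (y - 2)*(y^4 + 3*y^3 + y^2 - 3*y - 2) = (y - 2)*(y + 2)*(y^3 + y^2 - y - 1) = (y - 2)*(y - 1)*(y + 2)*(y^2 + 2*y + 1) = (y - 2)*(y - 1)*(y + 1)*(y + 2)*(y + 1)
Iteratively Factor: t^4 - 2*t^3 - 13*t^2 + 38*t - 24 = (t - 2)*(t^3 - 13*t + 12) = (t - 2)*(t - 1)*(t^2 + t - 12) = (t - 2)*(t - 1)*(t + 4)*(t - 3)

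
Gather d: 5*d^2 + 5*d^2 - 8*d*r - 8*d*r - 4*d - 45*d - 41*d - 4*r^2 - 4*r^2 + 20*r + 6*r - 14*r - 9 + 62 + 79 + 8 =10*d^2 + d*(-16*r - 90) - 8*r^2 + 12*r + 140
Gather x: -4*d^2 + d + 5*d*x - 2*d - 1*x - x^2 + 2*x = -4*d^2 - d - x^2 + x*(5*d + 1)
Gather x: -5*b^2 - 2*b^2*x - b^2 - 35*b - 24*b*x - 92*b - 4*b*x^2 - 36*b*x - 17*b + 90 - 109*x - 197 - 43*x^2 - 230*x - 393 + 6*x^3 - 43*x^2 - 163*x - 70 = -6*b^2 - 144*b + 6*x^3 + x^2*(-4*b - 86) + x*(-2*b^2 - 60*b - 502) - 570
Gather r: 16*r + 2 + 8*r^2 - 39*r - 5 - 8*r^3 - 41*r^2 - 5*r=-8*r^3 - 33*r^2 - 28*r - 3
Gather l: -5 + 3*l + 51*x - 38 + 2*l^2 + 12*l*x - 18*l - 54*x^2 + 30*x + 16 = 2*l^2 + l*(12*x - 15) - 54*x^2 + 81*x - 27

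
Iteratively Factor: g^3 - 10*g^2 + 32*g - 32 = (g - 4)*(g^2 - 6*g + 8) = (g - 4)^2*(g - 2)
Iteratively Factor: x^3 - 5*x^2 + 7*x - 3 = (x - 3)*(x^2 - 2*x + 1) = (x - 3)*(x - 1)*(x - 1)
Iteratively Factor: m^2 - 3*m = (m)*(m - 3)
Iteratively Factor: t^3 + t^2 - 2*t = (t)*(t^2 + t - 2) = t*(t + 2)*(t - 1)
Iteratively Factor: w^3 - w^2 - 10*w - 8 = (w + 2)*(w^2 - 3*w - 4) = (w + 1)*(w + 2)*(w - 4)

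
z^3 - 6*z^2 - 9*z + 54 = (z - 6)*(z - 3)*(z + 3)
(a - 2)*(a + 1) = a^2 - a - 2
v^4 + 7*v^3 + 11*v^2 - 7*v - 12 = (v - 1)*(v + 1)*(v + 3)*(v + 4)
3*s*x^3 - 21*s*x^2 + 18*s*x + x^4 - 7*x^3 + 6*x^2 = x*(3*s + x)*(x - 6)*(x - 1)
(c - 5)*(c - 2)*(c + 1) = c^3 - 6*c^2 + 3*c + 10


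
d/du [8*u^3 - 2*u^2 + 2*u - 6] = 24*u^2 - 4*u + 2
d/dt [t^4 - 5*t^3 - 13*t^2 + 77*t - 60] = 4*t^3 - 15*t^2 - 26*t + 77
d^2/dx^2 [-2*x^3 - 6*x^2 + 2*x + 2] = -12*x - 12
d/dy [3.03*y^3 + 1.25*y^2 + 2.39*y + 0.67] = 9.09*y^2 + 2.5*y + 2.39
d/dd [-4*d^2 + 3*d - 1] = 3 - 8*d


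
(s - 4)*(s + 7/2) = s^2 - s/2 - 14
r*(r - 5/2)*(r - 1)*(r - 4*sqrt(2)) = r^4 - 4*sqrt(2)*r^3 - 7*r^3/2 + 5*r^2/2 + 14*sqrt(2)*r^2 - 10*sqrt(2)*r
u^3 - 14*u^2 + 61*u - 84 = (u - 7)*(u - 4)*(u - 3)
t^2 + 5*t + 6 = (t + 2)*(t + 3)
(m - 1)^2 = m^2 - 2*m + 1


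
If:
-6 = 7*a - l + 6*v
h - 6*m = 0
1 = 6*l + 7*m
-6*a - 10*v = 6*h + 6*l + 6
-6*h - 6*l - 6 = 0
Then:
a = -805/493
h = -42/29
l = 13/29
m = -7/29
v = 483/493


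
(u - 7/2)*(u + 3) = u^2 - u/2 - 21/2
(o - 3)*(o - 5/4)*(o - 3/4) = o^3 - 5*o^2 + 111*o/16 - 45/16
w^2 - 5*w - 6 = (w - 6)*(w + 1)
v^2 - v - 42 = (v - 7)*(v + 6)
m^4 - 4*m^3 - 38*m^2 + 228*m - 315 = (m - 5)*(m - 3)^2*(m + 7)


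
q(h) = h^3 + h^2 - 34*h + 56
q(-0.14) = 60.78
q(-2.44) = 130.39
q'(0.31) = -33.09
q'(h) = 3*h^2 + 2*h - 34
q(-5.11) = 122.42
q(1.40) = 13.10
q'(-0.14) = -34.22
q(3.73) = -5.01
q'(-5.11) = 34.12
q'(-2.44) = -21.02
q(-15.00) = -2584.00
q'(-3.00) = -13.00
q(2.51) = -7.23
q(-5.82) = 90.62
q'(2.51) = -10.08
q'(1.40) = -25.32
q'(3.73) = 15.20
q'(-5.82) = 55.98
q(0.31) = 45.59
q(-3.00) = 140.00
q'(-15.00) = 611.00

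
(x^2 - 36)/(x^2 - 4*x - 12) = (x + 6)/(x + 2)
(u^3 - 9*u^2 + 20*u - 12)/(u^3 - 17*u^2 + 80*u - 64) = (u^2 - 8*u + 12)/(u^2 - 16*u + 64)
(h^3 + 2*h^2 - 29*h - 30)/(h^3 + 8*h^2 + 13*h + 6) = (h - 5)/(h + 1)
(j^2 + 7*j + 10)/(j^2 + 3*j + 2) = (j + 5)/(j + 1)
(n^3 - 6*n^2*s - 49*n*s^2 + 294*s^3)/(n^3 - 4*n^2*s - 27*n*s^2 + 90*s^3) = (-n^2 + 49*s^2)/(-n^2 - 2*n*s + 15*s^2)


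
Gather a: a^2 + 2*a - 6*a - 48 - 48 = a^2 - 4*a - 96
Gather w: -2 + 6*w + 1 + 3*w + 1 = 9*w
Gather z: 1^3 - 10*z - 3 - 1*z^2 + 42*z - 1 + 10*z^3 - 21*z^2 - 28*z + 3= 10*z^3 - 22*z^2 + 4*z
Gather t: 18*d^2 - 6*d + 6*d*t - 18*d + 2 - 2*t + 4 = 18*d^2 - 24*d + t*(6*d - 2) + 6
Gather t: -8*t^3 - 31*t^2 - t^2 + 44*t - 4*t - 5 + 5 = -8*t^3 - 32*t^2 + 40*t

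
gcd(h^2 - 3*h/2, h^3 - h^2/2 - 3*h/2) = h^2 - 3*h/2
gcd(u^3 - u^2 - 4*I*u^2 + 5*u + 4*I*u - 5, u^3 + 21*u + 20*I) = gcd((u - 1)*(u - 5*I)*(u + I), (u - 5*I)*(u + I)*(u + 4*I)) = u^2 - 4*I*u + 5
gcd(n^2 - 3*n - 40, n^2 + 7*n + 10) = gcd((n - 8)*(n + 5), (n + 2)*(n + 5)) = n + 5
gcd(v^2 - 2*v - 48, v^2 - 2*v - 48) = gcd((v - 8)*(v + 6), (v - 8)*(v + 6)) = v^2 - 2*v - 48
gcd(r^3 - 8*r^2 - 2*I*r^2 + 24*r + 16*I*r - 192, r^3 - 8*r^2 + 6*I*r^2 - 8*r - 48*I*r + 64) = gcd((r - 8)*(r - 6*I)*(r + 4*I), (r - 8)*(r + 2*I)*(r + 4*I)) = r^2 + r*(-8 + 4*I) - 32*I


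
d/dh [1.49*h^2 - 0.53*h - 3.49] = 2.98*h - 0.53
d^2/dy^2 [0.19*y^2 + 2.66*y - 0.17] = 0.380000000000000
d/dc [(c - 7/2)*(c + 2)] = 2*c - 3/2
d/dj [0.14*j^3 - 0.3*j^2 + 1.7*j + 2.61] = 0.42*j^2 - 0.6*j + 1.7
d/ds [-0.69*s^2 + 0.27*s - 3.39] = 0.27 - 1.38*s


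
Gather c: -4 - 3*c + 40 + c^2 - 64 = c^2 - 3*c - 28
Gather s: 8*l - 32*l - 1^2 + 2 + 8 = 9 - 24*l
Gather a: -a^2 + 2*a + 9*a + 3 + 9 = -a^2 + 11*a + 12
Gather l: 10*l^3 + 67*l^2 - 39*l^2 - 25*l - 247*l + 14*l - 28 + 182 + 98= 10*l^3 + 28*l^2 - 258*l + 252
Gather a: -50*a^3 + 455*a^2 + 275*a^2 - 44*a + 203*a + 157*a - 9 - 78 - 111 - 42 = -50*a^3 + 730*a^2 + 316*a - 240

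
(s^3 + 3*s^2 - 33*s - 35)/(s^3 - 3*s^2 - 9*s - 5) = (s + 7)/(s + 1)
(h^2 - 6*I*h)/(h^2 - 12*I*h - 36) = h/(h - 6*I)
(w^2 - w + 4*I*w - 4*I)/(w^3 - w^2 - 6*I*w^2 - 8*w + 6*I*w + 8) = (w + 4*I)/(w^2 - 6*I*w - 8)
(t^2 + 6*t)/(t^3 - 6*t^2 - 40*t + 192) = t/(t^2 - 12*t + 32)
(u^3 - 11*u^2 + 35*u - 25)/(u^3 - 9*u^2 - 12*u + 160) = (u^2 - 6*u + 5)/(u^2 - 4*u - 32)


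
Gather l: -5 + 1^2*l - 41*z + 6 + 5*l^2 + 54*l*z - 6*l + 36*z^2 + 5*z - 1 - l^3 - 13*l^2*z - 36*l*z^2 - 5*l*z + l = -l^3 + l^2*(5 - 13*z) + l*(-36*z^2 + 49*z - 4) + 36*z^2 - 36*z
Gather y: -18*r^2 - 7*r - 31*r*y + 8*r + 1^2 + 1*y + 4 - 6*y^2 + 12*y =-18*r^2 + r - 6*y^2 + y*(13 - 31*r) + 5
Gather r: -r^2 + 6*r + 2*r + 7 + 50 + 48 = -r^2 + 8*r + 105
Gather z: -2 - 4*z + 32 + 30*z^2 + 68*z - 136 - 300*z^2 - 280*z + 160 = -270*z^2 - 216*z + 54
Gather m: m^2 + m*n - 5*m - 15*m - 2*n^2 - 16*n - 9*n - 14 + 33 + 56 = m^2 + m*(n - 20) - 2*n^2 - 25*n + 75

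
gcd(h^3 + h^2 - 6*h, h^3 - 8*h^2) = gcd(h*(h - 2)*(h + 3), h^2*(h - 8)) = h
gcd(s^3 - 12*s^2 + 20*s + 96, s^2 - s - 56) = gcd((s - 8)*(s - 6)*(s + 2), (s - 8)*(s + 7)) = s - 8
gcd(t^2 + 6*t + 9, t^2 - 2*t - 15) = t + 3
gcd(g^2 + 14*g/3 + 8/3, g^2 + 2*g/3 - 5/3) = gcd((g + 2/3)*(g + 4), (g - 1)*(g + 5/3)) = 1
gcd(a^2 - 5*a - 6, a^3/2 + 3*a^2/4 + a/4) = a + 1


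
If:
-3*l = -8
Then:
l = 8/3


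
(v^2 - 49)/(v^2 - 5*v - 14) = (v + 7)/(v + 2)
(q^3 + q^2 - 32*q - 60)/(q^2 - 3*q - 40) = (q^2 - 4*q - 12)/(q - 8)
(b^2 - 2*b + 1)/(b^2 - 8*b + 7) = (b - 1)/(b - 7)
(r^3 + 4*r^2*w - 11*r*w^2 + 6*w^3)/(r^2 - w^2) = (r^2 + 5*r*w - 6*w^2)/(r + w)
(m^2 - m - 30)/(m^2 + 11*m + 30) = (m - 6)/(m + 6)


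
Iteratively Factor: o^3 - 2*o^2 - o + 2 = (o - 2)*(o^2 - 1) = (o - 2)*(o + 1)*(o - 1)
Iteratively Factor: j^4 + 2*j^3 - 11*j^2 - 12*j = (j - 3)*(j^3 + 5*j^2 + 4*j) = (j - 3)*(j + 1)*(j^2 + 4*j) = j*(j - 3)*(j + 1)*(j + 4)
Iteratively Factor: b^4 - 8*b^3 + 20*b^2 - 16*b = (b - 2)*(b^3 - 6*b^2 + 8*b) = b*(b - 2)*(b^2 - 6*b + 8) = b*(b - 4)*(b - 2)*(b - 2)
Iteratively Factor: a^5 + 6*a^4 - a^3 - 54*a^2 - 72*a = (a + 2)*(a^4 + 4*a^3 - 9*a^2 - 36*a) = (a + 2)*(a + 4)*(a^3 - 9*a) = (a + 2)*(a + 3)*(a + 4)*(a^2 - 3*a) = a*(a + 2)*(a + 3)*(a + 4)*(a - 3)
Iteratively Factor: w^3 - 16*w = (w + 4)*(w^2 - 4*w) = (w - 4)*(w + 4)*(w)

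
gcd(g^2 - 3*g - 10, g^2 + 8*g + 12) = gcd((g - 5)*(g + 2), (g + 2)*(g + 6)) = g + 2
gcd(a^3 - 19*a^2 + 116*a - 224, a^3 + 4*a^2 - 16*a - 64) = a - 4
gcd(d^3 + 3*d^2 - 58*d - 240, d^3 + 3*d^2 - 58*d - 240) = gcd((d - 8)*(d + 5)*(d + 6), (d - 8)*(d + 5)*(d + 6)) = d^3 + 3*d^2 - 58*d - 240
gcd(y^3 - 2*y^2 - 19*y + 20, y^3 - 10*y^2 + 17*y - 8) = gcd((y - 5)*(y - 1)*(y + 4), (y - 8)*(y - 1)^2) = y - 1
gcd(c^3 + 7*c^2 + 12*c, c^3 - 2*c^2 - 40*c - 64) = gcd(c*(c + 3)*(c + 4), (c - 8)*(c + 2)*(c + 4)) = c + 4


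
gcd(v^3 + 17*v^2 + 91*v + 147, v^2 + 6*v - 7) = v + 7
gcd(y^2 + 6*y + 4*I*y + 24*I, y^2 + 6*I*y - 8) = y + 4*I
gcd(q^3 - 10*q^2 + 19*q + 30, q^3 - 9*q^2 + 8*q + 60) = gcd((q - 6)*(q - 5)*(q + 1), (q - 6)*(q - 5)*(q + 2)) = q^2 - 11*q + 30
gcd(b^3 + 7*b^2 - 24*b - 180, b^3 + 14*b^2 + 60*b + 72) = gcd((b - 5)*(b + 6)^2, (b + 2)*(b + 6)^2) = b^2 + 12*b + 36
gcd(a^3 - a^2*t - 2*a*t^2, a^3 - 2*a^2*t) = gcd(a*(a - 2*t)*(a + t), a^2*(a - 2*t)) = -a^2 + 2*a*t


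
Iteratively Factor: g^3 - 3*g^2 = (g - 3)*(g^2) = g*(g - 3)*(g)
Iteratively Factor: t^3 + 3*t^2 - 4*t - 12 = (t + 2)*(t^2 + t - 6) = (t - 2)*(t + 2)*(t + 3)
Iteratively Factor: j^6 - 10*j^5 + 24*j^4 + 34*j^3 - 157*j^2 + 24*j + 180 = (j - 5)*(j^5 - 5*j^4 - j^3 + 29*j^2 - 12*j - 36) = (j - 5)*(j + 2)*(j^4 - 7*j^3 + 13*j^2 + 3*j - 18) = (j - 5)*(j - 3)*(j + 2)*(j^3 - 4*j^2 + j + 6) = (j - 5)*(j - 3)*(j - 2)*(j + 2)*(j^2 - 2*j - 3) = (j - 5)*(j - 3)^2*(j - 2)*(j + 2)*(j + 1)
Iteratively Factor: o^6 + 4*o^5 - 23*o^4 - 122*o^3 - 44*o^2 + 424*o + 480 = (o + 3)*(o^5 + o^4 - 26*o^3 - 44*o^2 + 88*o + 160) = (o + 2)*(o + 3)*(o^4 - o^3 - 24*o^2 + 4*o + 80) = (o - 5)*(o + 2)*(o + 3)*(o^3 + 4*o^2 - 4*o - 16) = (o - 5)*(o + 2)*(o + 3)*(o + 4)*(o^2 - 4) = (o - 5)*(o - 2)*(o + 2)*(o + 3)*(o + 4)*(o + 2)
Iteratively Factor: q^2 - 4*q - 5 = (q - 5)*(q + 1)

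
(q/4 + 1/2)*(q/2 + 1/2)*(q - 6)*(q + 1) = q^4/8 - q^3/4 - 19*q^2/8 - 7*q/2 - 3/2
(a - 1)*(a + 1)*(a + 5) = a^3 + 5*a^2 - a - 5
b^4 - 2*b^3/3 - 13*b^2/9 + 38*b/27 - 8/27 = (b - 1)*(b - 2/3)*(b - 1/3)*(b + 4/3)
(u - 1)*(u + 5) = u^2 + 4*u - 5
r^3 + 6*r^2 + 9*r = r*(r + 3)^2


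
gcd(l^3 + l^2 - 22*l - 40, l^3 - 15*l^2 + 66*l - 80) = l - 5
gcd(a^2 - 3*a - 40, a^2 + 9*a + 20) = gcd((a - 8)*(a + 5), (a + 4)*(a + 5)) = a + 5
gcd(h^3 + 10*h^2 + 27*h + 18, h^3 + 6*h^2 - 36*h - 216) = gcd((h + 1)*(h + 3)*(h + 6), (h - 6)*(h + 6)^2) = h + 6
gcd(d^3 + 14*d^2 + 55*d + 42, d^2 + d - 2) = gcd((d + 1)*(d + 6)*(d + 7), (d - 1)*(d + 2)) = 1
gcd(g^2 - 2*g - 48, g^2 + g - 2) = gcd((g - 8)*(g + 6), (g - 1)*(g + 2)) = 1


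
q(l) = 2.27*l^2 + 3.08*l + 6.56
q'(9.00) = 43.94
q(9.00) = 218.15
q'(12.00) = 57.56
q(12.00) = 370.40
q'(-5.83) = -23.39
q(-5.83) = 65.76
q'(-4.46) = -17.17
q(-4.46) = 37.98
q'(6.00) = 30.32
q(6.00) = 106.76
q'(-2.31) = -7.41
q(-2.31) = 11.56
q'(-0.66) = 0.08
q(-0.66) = 5.52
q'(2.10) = 12.61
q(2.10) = 23.04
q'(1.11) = 8.12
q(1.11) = 12.78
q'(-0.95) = -1.23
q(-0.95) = 5.68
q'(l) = 4.54*l + 3.08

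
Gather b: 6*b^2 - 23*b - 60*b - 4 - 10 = 6*b^2 - 83*b - 14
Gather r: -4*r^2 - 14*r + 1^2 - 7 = -4*r^2 - 14*r - 6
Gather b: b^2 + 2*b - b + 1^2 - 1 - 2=b^2 + b - 2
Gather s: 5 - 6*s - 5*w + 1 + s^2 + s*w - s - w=s^2 + s*(w - 7) - 6*w + 6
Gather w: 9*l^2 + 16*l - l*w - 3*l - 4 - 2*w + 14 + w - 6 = 9*l^2 + 13*l + w*(-l - 1) + 4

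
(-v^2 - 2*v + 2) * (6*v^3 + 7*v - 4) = -6*v^5 - 12*v^4 + 5*v^3 - 10*v^2 + 22*v - 8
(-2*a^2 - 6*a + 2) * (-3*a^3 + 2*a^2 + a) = 6*a^5 + 14*a^4 - 20*a^3 - 2*a^2 + 2*a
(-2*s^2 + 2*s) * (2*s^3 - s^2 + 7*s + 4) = -4*s^5 + 6*s^4 - 16*s^3 + 6*s^2 + 8*s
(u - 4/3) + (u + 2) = 2*u + 2/3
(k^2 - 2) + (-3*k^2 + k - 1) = -2*k^2 + k - 3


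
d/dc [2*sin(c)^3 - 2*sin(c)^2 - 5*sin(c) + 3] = (6*sin(c)^2 - 4*sin(c) - 5)*cos(c)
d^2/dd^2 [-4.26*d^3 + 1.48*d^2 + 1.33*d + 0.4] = 2.96 - 25.56*d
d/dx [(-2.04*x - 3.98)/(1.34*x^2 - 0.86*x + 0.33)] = (2.7336*x^2 + 10.6664*x - 4.096)/(1.7956*x^4 - 2.3048*x^3 + 1.624*x^2 - 0.5676*x + 0.1089)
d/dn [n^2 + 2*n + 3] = 2*n + 2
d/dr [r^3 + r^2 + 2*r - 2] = 3*r^2 + 2*r + 2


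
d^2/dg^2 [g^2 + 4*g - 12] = 2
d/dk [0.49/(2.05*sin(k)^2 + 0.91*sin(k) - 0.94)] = -(2.009*sin(k) + 0.4459)*cos(k)/(2.05*sin(k)^2 + 0.91*sin(k) - 0.94)^2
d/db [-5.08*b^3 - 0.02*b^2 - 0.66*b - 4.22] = -15.24*b^2 - 0.04*b - 0.66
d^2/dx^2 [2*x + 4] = 0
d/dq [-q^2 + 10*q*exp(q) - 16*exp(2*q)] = 10*q*exp(q) - 2*q - 32*exp(2*q) + 10*exp(q)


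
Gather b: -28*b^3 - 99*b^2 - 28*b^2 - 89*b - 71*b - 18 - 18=-28*b^3 - 127*b^2 - 160*b - 36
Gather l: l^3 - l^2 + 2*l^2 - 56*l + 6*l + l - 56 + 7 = l^3 + l^2 - 49*l - 49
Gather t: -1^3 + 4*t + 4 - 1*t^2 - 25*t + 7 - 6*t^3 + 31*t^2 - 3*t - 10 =-6*t^3 + 30*t^2 - 24*t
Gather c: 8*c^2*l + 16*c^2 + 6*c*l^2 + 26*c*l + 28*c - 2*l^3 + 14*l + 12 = c^2*(8*l + 16) + c*(6*l^2 + 26*l + 28) - 2*l^3 + 14*l + 12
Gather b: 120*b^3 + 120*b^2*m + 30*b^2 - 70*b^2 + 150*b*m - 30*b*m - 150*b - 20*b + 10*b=120*b^3 + b^2*(120*m - 40) + b*(120*m - 160)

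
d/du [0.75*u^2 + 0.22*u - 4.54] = 1.5*u + 0.22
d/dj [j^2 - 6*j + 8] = 2*j - 6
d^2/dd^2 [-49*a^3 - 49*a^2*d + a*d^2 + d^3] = 2*a + 6*d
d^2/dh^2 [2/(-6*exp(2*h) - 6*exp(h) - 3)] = 4*(-4*(2*exp(h) + 1)^2*exp(h) + (4*exp(h) + 1)*(2*exp(2*h) + 2*exp(h) + 1))*exp(h)/(3*(2*exp(2*h) + 2*exp(h) + 1)^3)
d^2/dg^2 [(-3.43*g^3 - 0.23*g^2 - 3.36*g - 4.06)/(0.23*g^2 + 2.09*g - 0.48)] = (-2.22044604925031e-16*g^5 - 30.856876*g^3 + 19.20486*g^2 - 18.677148*g - 43.212908)/(0.012167*g^6 + 0.331683*g^5 + 2.937813*g^4 + 7.744913*g^3 - 6.131088*g^2 + 1.444608*g - 0.110592)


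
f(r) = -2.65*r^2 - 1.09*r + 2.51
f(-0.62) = 2.17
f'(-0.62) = 2.20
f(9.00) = -221.95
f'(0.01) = -1.14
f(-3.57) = -27.37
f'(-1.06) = 4.53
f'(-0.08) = -0.67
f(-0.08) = 2.58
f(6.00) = -99.43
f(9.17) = -230.32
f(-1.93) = -5.26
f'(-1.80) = 8.45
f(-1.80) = -4.11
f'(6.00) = -32.89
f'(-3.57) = 17.83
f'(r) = -5.3*r - 1.09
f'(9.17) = -49.69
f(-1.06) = 0.69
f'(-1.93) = 9.14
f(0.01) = 2.50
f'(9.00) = -48.79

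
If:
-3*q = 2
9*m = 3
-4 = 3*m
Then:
No Solution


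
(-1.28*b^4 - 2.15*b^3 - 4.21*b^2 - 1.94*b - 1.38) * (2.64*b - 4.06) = -3.3792*b^5 - 0.479200000000001*b^4 - 2.3854*b^3 + 11.971*b^2 + 4.2332*b + 5.6028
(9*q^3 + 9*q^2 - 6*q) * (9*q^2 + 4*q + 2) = 81*q^5 + 117*q^4 - 6*q^2 - 12*q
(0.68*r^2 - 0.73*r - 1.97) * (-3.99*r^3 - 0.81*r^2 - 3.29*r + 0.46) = -2.7132*r^5 + 2.3619*r^4 + 6.2144*r^3 + 4.3102*r^2 + 6.1455*r - 0.9062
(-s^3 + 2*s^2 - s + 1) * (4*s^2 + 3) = -4*s^5 + 8*s^4 - 7*s^3 + 10*s^2 - 3*s + 3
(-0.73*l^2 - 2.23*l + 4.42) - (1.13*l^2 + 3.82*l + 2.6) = -1.86*l^2 - 6.05*l + 1.82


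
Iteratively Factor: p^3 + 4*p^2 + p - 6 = (p + 2)*(p^2 + 2*p - 3) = (p - 1)*(p + 2)*(p + 3)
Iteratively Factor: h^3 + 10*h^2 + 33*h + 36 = (h + 3)*(h^2 + 7*h + 12) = (h + 3)^2*(h + 4)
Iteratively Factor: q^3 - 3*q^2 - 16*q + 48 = (q - 4)*(q^2 + q - 12) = (q - 4)*(q + 4)*(q - 3)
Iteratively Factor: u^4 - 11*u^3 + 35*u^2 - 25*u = (u - 1)*(u^3 - 10*u^2 + 25*u) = u*(u - 1)*(u^2 - 10*u + 25) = u*(u - 5)*(u - 1)*(u - 5)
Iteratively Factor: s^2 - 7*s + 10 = (s - 2)*(s - 5)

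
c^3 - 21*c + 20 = (c - 4)*(c - 1)*(c + 5)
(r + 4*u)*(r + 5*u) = r^2 + 9*r*u + 20*u^2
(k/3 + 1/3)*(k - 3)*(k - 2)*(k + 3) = k^4/3 - k^3/3 - 11*k^2/3 + 3*k + 6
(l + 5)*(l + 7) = l^2 + 12*l + 35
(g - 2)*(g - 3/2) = g^2 - 7*g/2 + 3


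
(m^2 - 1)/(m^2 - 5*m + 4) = (m + 1)/(m - 4)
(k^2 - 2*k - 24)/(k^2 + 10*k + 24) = (k - 6)/(k + 6)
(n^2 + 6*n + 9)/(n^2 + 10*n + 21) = (n + 3)/(n + 7)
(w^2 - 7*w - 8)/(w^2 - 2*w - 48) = (w + 1)/(w + 6)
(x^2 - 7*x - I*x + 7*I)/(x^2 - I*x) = (x - 7)/x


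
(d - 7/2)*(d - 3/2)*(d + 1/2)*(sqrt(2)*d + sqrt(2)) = sqrt(2)*d^4 - 7*sqrt(2)*d^3/2 - 7*sqrt(2)*d^2/4 + 43*sqrt(2)*d/8 + 21*sqrt(2)/8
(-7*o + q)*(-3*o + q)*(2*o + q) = 42*o^3 + o^2*q - 8*o*q^2 + q^3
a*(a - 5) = a^2 - 5*a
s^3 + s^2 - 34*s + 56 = (s - 4)*(s - 2)*(s + 7)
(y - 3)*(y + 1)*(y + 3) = y^3 + y^2 - 9*y - 9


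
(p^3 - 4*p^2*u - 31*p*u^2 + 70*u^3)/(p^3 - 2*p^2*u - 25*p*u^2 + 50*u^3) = (p - 7*u)/(p - 5*u)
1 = 1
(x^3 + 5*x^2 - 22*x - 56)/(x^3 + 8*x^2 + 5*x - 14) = (x - 4)/(x - 1)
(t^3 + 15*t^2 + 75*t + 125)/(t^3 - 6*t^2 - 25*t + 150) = (t^2 + 10*t + 25)/(t^2 - 11*t + 30)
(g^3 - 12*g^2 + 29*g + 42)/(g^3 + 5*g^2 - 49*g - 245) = (g^2 - 5*g - 6)/(g^2 + 12*g + 35)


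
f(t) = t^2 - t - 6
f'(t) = 2*t - 1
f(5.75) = 21.31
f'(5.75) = 10.50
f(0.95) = -6.05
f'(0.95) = 0.90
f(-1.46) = -2.41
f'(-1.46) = -3.92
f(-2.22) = 1.15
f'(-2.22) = -5.44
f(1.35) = -5.53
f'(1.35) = 1.70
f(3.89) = 5.24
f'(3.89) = 6.78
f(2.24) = -3.22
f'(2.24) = 3.48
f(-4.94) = 23.34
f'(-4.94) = -10.88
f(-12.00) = 150.00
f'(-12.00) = -25.00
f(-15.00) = 234.00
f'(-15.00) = -31.00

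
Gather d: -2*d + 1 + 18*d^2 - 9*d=18*d^2 - 11*d + 1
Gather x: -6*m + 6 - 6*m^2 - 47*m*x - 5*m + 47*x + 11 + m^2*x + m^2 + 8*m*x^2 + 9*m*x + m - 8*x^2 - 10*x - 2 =-5*m^2 - 10*m + x^2*(8*m - 8) + x*(m^2 - 38*m + 37) + 15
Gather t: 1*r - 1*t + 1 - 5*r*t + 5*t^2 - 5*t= r + 5*t^2 + t*(-5*r - 6) + 1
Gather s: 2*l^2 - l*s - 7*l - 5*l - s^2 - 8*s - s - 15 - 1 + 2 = 2*l^2 - 12*l - s^2 + s*(-l - 9) - 14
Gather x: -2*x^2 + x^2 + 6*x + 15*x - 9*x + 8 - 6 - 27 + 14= -x^2 + 12*x - 11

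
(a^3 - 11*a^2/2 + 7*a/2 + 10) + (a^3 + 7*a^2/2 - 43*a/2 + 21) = 2*a^3 - 2*a^2 - 18*a + 31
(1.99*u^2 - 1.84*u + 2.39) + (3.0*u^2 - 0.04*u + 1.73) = 4.99*u^2 - 1.88*u + 4.12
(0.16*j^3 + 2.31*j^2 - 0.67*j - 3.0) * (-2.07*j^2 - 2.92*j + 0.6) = -0.3312*j^5 - 5.2489*j^4 - 5.2623*j^3 + 9.5524*j^2 + 8.358*j - 1.8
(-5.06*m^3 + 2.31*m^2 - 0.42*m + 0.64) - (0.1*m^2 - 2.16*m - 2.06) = -5.06*m^3 + 2.21*m^2 + 1.74*m + 2.7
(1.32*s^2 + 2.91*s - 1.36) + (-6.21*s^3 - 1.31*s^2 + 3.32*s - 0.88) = -6.21*s^3 + 0.01*s^2 + 6.23*s - 2.24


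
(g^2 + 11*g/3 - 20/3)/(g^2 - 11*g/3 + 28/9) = 3*(g + 5)/(3*g - 7)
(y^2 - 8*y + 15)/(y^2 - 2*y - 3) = (y - 5)/(y + 1)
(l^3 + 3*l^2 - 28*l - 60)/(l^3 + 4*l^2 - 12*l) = (l^2 - 3*l - 10)/(l*(l - 2))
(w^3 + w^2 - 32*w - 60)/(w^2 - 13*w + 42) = (w^2 + 7*w + 10)/(w - 7)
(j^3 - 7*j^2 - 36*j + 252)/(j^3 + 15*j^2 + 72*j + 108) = (j^2 - 13*j + 42)/(j^2 + 9*j + 18)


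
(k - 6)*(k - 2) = k^2 - 8*k + 12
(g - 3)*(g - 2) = g^2 - 5*g + 6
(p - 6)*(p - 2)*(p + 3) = p^3 - 5*p^2 - 12*p + 36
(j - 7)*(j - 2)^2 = j^3 - 11*j^2 + 32*j - 28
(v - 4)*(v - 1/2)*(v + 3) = v^3 - 3*v^2/2 - 23*v/2 + 6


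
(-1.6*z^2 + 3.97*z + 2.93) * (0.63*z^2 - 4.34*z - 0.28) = -1.008*z^4 + 9.4451*z^3 - 14.9359*z^2 - 13.8278*z - 0.8204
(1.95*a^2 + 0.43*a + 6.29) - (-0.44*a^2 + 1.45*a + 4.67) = 2.39*a^2 - 1.02*a + 1.62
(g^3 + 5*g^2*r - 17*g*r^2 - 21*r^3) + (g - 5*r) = g^3 + 5*g^2*r - 17*g*r^2 + g - 21*r^3 - 5*r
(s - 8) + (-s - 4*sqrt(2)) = -8 - 4*sqrt(2)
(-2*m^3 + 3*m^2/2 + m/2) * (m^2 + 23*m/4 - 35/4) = -2*m^5 - 10*m^4 + 213*m^3/8 - 41*m^2/4 - 35*m/8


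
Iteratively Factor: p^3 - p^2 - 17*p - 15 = (p + 3)*(p^2 - 4*p - 5) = (p - 5)*(p + 3)*(p + 1)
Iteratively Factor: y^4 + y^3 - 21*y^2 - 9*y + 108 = (y + 3)*(y^3 - 2*y^2 - 15*y + 36) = (y - 3)*(y + 3)*(y^2 + y - 12) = (y - 3)^2*(y + 3)*(y + 4)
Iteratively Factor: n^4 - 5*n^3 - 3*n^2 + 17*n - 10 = (n + 2)*(n^3 - 7*n^2 + 11*n - 5) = (n - 1)*(n + 2)*(n^2 - 6*n + 5) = (n - 5)*(n - 1)*(n + 2)*(n - 1)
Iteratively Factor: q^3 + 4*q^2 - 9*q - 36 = (q + 4)*(q^2 - 9) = (q + 3)*(q + 4)*(q - 3)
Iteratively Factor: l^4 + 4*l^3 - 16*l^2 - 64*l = (l + 4)*(l^3 - 16*l) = (l - 4)*(l + 4)*(l^2 + 4*l) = (l - 4)*(l + 4)^2*(l)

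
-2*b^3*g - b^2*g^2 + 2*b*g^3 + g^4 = g*(-b + g)*(b + g)*(2*b + g)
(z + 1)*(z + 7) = z^2 + 8*z + 7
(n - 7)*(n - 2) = n^2 - 9*n + 14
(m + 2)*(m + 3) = m^2 + 5*m + 6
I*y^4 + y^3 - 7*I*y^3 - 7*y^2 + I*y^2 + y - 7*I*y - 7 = (y - 7)*(y - I)*(y + I)*(I*y + 1)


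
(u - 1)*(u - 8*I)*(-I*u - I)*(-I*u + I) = -u^4 + u^3 + 8*I*u^3 + u^2 - 8*I*u^2 - u - 8*I*u + 8*I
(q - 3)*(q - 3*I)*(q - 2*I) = q^3 - 3*q^2 - 5*I*q^2 - 6*q + 15*I*q + 18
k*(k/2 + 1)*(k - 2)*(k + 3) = k^4/2 + 3*k^3/2 - 2*k^2 - 6*k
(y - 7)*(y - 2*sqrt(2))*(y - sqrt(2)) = y^3 - 7*y^2 - 3*sqrt(2)*y^2 + 4*y + 21*sqrt(2)*y - 28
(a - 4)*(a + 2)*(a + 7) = a^3 + 5*a^2 - 22*a - 56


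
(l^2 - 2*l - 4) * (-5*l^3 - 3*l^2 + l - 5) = -5*l^5 + 7*l^4 + 27*l^3 + 5*l^2 + 6*l + 20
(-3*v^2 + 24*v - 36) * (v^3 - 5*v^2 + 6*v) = -3*v^5 + 39*v^4 - 174*v^3 + 324*v^2 - 216*v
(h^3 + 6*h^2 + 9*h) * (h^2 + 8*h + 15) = h^5 + 14*h^4 + 72*h^3 + 162*h^2 + 135*h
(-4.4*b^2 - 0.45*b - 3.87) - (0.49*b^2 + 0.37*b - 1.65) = -4.89*b^2 - 0.82*b - 2.22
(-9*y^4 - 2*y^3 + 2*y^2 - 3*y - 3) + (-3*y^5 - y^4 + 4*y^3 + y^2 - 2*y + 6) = -3*y^5 - 10*y^4 + 2*y^3 + 3*y^2 - 5*y + 3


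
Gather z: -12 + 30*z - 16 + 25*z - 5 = 55*z - 33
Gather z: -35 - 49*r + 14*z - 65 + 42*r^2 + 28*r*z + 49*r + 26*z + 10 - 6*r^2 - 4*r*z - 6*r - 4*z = 36*r^2 - 6*r + z*(24*r + 36) - 90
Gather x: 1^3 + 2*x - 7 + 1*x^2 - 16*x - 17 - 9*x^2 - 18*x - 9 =-8*x^2 - 32*x - 32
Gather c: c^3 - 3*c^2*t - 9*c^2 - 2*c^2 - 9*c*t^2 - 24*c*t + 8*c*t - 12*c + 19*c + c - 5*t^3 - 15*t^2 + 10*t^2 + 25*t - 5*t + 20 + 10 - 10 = c^3 + c^2*(-3*t - 11) + c*(-9*t^2 - 16*t + 8) - 5*t^3 - 5*t^2 + 20*t + 20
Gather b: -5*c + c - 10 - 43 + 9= -4*c - 44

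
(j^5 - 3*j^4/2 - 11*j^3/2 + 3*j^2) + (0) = j^5 - 3*j^4/2 - 11*j^3/2 + 3*j^2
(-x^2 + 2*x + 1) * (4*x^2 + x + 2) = -4*x^4 + 7*x^3 + 4*x^2 + 5*x + 2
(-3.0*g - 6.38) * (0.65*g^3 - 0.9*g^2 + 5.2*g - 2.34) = -1.95*g^4 - 1.447*g^3 - 9.858*g^2 - 26.156*g + 14.9292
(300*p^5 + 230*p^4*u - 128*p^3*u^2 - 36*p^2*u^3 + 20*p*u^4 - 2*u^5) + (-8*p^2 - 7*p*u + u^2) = 300*p^5 + 230*p^4*u - 128*p^3*u^2 - 36*p^2*u^3 - 8*p^2 + 20*p*u^4 - 7*p*u - 2*u^5 + u^2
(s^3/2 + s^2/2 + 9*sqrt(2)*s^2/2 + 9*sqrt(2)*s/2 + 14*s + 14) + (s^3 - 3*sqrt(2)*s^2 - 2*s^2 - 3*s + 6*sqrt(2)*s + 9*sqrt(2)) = 3*s^3/2 - 3*s^2/2 + 3*sqrt(2)*s^2/2 + 11*s + 21*sqrt(2)*s/2 + 9*sqrt(2) + 14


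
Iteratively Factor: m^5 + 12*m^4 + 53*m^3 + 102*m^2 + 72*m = (m + 3)*(m^4 + 9*m^3 + 26*m^2 + 24*m) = m*(m + 3)*(m^3 + 9*m^2 + 26*m + 24) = m*(m + 3)*(m + 4)*(m^2 + 5*m + 6) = m*(m + 3)^2*(m + 4)*(m + 2)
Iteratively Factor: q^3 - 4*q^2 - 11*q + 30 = (q - 2)*(q^2 - 2*q - 15) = (q - 2)*(q + 3)*(q - 5)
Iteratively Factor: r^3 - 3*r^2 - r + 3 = (r - 1)*(r^2 - 2*r - 3) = (r - 3)*(r - 1)*(r + 1)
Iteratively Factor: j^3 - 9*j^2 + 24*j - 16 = (j - 4)*(j^2 - 5*j + 4) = (j - 4)*(j - 1)*(j - 4)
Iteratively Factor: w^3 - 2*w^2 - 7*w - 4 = (w - 4)*(w^2 + 2*w + 1) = (w - 4)*(w + 1)*(w + 1)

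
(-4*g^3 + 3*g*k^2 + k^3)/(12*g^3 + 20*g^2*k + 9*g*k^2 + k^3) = (-2*g^2 + g*k + k^2)/(6*g^2 + 7*g*k + k^2)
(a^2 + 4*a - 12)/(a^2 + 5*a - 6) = (a - 2)/(a - 1)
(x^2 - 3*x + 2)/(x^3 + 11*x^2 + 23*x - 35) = (x - 2)/(x^2 + 12*x + 35)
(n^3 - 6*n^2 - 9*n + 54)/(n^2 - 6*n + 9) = (n^2 - 3*n - 18)/(n - 3)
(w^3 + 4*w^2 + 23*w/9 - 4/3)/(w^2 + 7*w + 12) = (w^2 + w - 4/9)/(w + 4)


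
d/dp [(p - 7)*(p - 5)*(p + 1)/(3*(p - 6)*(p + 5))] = (p^4 - 2*p^3 - 102*p^2 + 590*p - 655)/(3*(p^4 - 2*p^3 - 59*p^2 + 60*p + 900))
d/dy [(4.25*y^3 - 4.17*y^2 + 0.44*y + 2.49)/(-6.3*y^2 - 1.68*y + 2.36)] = (-26.775*y^4 - 14.28*y^3 + 39.8676*y^2 + 11.6916*y + 5.2216)/(39.69*y^4 + 21.168*y^3 - 26.9136*y^2 - 7.9296*y + 5.5696)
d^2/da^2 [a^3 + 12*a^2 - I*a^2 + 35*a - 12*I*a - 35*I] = 6*a + 24 - 2*I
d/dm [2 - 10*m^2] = -20*m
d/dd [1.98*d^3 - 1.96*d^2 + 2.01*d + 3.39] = 5.94*d^2 - 3.92*d + 2.01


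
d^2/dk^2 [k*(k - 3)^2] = 6*k - 12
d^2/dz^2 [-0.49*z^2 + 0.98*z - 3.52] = -0.980000000000000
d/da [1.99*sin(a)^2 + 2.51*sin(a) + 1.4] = (3.98*sin(a) + 2.51)*cos(a)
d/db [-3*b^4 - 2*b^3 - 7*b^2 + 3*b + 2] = -12*b^3 - 6*b^2 - 14*b + 3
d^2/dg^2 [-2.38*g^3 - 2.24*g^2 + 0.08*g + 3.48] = -14.28*g - 4.48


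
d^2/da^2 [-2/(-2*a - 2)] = 2/(a + 1)^3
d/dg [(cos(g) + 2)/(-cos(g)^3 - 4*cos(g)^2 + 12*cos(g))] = 2*(-cos(g)^3 - 5*cos(g)^2 - 8*cos(g) + 12)*sin(g)/((cos(g) - 2)^2*(cos(g) + 6)^2*cos(g)^2)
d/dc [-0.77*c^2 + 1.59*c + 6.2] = 1.59 - 1.54*c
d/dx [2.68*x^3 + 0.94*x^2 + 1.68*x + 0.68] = 8.04*x^2 + 1.88*x + 1.68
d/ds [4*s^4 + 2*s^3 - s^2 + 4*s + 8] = 16*s^3 + 6*s^2 - 2*s + 4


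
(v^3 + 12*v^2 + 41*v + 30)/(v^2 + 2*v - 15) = (v^2 + 7*v + 6)/(v - 3)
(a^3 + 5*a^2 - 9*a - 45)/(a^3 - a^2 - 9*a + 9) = (a + 5)/(a - 1)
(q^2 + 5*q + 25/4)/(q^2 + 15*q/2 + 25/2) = (q + 5/2)/(q + 5)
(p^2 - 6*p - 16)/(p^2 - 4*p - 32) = (p + 2)/(p + 4)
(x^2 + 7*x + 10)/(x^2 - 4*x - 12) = (x + 5)/(x - 6)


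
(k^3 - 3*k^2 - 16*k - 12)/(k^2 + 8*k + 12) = (k^2 - 5*k - 6)/(k + 6)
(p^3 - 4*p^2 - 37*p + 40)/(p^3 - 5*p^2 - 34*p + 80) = (p - 1)/(p - 2)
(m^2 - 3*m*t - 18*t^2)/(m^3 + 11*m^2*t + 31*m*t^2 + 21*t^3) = (m - 6*t)/(m^2 + 8*m*t + 7*t^2)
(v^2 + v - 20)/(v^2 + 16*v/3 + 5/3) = 3*(v - 4)/(3*v + 1)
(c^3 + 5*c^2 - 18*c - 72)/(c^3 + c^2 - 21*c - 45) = (c^2 + 2*c - 24)/(c^2 - 2*c - 15)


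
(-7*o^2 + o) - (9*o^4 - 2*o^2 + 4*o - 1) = -9*o^4 - 5*o^2 - 3*o + 1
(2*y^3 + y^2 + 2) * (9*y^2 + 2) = 18*y^5 + 9*y^4 + 4*y^3 + 20*y^2 + 4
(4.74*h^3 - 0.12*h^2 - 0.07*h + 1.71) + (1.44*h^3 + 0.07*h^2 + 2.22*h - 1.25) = 6.18*h^3 - 0.05*h^2 + 2.15*h + 0.46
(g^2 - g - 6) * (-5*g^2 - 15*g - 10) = -5*g^4 - 10*g^3 + 35*g^2 + 100*g + 60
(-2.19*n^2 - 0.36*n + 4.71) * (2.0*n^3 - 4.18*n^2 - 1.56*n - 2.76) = -4.38*n^5 + 8.4342*n^4 + 14.3412*n^3 - 13.0818*n^2 - 6.354*n - 12.9996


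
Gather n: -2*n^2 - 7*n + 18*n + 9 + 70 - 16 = -2*n^2 + 11*n + 63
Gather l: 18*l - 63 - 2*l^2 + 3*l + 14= -2*l^2 + 21*l - 49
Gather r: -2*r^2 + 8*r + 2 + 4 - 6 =-2*r^2 + 8*r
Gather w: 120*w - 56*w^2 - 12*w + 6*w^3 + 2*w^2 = 6*w^3 - 54*w^2 + 108*w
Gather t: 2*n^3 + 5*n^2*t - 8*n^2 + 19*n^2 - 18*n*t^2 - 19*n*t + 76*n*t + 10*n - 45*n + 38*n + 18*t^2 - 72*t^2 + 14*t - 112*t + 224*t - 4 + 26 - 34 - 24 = 2*n^3 + 11*n^2 + 3*n + t^2*(-18*n - 54) + t*(5*n^2 + 57*n + 126) - 36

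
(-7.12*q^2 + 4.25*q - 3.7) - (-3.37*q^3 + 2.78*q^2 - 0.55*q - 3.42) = 3.37*q^3 - 9.9*q^2 + 4.8*q - 0.28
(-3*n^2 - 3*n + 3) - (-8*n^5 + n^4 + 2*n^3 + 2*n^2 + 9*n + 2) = 8*n^5 - n^4 - 2*n^3 - 5*n^2 - 12*n + 1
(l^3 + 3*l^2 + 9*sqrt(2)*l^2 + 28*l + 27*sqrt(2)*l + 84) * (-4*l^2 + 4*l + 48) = -4*l^5 - 36*sqrt(2)*l^4 - 8*l^4 - 72*sqrt(2)*l^3 - 52*l^3 - 80*l^2 + 540*sqrt(2)*l^2 + 1680*l + 1296*sqrt(2)*l + 4032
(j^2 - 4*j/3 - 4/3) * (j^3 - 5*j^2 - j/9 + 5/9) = j^5 - 19*j^4/3 + 47*j^3/9 + 199*j^2/27 - 16*j/27 - 20/27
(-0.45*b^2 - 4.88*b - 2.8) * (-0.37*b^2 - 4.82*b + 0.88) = 0.1665*b^4 + 3.9746*b^3 + 24.1616*b^2 + 9.2016*b - 2.464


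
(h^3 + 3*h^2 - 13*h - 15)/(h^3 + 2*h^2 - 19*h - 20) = (h - 3)/(h - 4)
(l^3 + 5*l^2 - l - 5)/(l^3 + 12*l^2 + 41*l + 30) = (l - 1)/(l + 6)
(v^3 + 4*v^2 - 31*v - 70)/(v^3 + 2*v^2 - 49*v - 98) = (v - 5)/(v - 7)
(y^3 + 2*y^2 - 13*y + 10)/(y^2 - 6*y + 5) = (y^2 + 3*y - 10)/(y - 5)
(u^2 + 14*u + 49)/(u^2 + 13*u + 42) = (u + 7)/(u + 6)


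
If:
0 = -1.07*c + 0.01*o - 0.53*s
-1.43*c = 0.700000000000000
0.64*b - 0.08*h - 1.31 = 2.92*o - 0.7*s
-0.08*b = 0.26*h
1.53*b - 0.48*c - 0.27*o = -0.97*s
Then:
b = -0.85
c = -0.49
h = 0.26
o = -0.41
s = 0.98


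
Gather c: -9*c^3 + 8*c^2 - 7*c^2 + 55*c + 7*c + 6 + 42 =-9*c^3 + c^2 + 62*c + 48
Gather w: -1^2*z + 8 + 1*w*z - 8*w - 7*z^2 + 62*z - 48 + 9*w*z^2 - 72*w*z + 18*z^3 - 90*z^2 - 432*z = w*(9*z^2 - 71*z - 8) + 18*z^3 - 97*z^2 - 371*z - 40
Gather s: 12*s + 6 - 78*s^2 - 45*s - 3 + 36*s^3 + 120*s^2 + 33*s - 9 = 36*s^3 + 42*s^2 - 6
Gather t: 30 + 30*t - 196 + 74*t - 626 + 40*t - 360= 144*t - 1152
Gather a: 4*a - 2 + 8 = 4*a + 6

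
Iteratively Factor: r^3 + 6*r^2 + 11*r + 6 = (r + 1)*(r^2 + 5*r + 6) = (r + 1)*(r + 2)*(r + 3)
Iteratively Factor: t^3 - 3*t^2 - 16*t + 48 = (t + 4)*(t^2 - 7*t + 12) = (t - 3)*(t + 4)*(t - 4)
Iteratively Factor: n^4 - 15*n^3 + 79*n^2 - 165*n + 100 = (n - 4)*(n^3 - 11*n^2 + 35*n - 25) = (n - 4)*(n - 1)*(n^2 - 10*n + 25) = (n - 5)*(n - 4)*(n - 1)*(n - 5)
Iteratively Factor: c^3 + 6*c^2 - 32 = (c - 2)*(c^2 + 8*c + 16) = (c - 2)*(c + 4)*(c + 4)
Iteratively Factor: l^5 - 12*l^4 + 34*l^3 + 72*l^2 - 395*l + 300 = (l - 5)*(l^4 - 7*l^3 - l^2 + 67*l - 60) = (l - 5)^2*(l^3 - 2*l^2 - 11*l + 12) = (l - 5)^2*(l - 1)*(l^2 - l - 12) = (l - 5)^2*(l - 1)*(l + 3)*(l - 4)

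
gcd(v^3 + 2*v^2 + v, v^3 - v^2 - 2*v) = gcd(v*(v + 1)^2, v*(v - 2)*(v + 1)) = v^2 + v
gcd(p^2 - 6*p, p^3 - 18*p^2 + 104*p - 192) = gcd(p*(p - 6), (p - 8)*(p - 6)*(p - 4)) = p - 6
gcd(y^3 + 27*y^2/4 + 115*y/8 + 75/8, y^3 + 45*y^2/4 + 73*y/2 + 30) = y + 5/4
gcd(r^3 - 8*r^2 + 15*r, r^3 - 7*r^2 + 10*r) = r^2 - 5*r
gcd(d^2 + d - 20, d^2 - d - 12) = d - 4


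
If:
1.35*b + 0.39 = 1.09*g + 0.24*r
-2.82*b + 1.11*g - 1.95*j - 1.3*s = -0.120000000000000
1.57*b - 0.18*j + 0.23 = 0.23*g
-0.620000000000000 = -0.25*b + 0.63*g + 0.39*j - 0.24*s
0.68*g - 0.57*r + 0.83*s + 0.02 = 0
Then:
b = -0.25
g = -0.28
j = -0.55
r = 1.48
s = 1.22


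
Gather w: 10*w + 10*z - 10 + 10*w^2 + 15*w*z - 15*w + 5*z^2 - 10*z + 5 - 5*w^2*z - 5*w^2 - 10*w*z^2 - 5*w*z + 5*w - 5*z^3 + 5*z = w^2*(5 - 5*z) + w*(-10*z^2 + 10*z) - 5*z^3 + 5*z^2 + 5*z - 5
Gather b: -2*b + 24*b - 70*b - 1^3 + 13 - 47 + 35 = -48*b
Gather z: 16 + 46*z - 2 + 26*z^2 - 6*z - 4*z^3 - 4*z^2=-4*z^3 + 22*z^2 + 40*z + 14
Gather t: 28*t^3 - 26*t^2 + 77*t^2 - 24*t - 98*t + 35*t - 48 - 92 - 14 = 28*t^3 + 51*t^2 - 87*t - 154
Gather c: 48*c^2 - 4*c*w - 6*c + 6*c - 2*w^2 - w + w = 48*c^2 - 4*c*w - 2*w^2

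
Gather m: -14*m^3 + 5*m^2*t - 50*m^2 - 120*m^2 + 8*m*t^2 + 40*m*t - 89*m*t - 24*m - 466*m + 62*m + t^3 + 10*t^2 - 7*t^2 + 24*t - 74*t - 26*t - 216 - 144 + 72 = -14*m^3 + m^2*(5*t - 170) + m*(8*t^2 - 49*t - 428) + t^3 + 3*t^2 - 76*t - 288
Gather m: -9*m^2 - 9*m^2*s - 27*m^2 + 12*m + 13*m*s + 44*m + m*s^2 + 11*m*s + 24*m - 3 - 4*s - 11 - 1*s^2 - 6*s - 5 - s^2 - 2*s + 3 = m^2*(-9*s - 36) + m*(s^2 + 24*s + 80) - 2*s^2 - 12*s - 16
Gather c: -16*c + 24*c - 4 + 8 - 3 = 8*c + 1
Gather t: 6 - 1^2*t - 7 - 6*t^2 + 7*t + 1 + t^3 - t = t^3 - 6*t^2 + 5*t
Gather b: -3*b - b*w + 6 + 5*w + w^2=b*(-w - 3) + w^2 + 5*w + 6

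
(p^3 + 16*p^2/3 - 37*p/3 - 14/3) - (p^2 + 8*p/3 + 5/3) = p^3 + 13*p^2/3 - 15*p - 19/3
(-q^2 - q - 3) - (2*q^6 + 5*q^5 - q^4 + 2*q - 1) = -2*q^6 - 5*q^5 + q^4 - q^2 - 3*q - 2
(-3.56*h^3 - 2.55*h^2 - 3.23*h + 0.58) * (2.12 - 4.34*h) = 15.4504*h^4 + 3.5198*h^3 + 8.6122*h^2 - 9.3648*h + 1.2296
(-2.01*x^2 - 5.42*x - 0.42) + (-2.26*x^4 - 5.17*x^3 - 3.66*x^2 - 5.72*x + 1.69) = -2.26*x^4 - 5.17*x^3 - 5.67*x^2 - 11.14*x + 1.27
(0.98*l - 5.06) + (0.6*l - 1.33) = 1.58*l - 6.39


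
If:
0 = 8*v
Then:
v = 0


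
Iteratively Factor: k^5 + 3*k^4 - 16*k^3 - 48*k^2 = (k)*(k^4 + 3*k^3 - 16*k^2 - 48*k) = k*(k + 3)*(k^3 - 16*k) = k^2*(k + 3)*(k^2 - 16) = k^2*(k - 4)*(k + 3)*(k + 4)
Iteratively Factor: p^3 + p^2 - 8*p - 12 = (p + 2)*(p^2 - p - 6) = (p + 2)^2*(p - 3)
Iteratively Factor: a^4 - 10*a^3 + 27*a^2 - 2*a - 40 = (a - 2)*(a^3 - 8*a^2 + 11*a + 20) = (a - 2)*(a + 1)*(a^2 - 9*a + 20) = (a - 5)*(a - 2)*(a + 1)*(a - 4)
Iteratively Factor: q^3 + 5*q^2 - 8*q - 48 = (q - 3)*(q^2 + 8*q + 16) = (q - 3)*(q + 4)*(q + 4)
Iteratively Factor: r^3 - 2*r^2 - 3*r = (r + 1)*(r^2 - 3*r) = r*(r + 1)*(r - 3)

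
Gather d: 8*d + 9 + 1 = 8*d + 10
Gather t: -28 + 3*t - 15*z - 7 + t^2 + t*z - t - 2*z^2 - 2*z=t^2 + t*(z + 2) - 2*z^2 - 17*z - 35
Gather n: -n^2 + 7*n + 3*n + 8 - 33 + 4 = -n^2 + 10*n - 21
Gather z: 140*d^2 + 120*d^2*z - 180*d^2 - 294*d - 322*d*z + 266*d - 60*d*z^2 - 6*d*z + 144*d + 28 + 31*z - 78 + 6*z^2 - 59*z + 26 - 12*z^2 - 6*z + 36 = -40*d^2 + 116*d + z^2*(-60*d - 6) + z*(120*d^2 - 328*d - 34) + 12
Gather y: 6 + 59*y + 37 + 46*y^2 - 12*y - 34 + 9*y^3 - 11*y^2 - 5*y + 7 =9*y^3 + 35*y^2 + 42*y + 16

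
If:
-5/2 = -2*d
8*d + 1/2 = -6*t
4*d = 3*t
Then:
No Solution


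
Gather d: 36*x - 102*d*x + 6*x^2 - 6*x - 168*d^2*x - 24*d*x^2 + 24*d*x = -168*d^2*x + d*(-24*x^2 - 78*x) + 6*x^2 + 30*x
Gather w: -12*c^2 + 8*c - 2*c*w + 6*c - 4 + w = -12*c^2 + 14*c + w*(1 - 2*c) - 4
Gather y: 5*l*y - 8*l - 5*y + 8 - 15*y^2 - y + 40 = -8*l - 15*y^2 + y*(5*l - 6) + 48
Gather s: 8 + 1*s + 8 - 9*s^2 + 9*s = -9*s^2 + 10*s + 16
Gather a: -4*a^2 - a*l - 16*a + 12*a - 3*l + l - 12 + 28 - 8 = -4*a^2 + a*(-l - 4) - 2*l + 8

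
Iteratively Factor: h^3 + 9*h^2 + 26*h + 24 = (h + 2)*(h^2 + 7*h + 12) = (h + 2)*(h + 3)*(h + 4)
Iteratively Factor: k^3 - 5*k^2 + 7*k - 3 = (k - 1)*(k^2 - 4*k + 3) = (k - 1)^2*(k - 3)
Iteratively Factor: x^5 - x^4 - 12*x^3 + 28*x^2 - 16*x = (x - 2)*(x^4 + x^3 - 10*x^2 + 8*x) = (x - 2)*(x + 4)*(x^3 - 3*x^2 + 2*x) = x*(x - 2)*(x + 4)*(x^2 - 3*x + 2) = x*(x - 2)*(x - 1)*(x + 4)*(x - 2)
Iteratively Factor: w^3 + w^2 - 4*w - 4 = (w + 2)*(w^2 - w - 2) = (w + 1)*(w + 2)*(w - 2)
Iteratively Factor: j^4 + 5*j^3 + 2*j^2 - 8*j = (j + 2)*(j^3 + 3*j^2 - 4*j) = (j + 2)*(j + 4)*(j^2 - j) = j*(j + 2)*(j + 4)*(j - 1)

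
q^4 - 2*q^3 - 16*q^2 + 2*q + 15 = (q - 5)*(q - 1)*(q + 1)*(q + 3)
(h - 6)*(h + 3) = h^2 - 3*h - 18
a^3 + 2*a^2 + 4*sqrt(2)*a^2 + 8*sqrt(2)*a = a*(a + 2)*(a + 4*sqrt(2))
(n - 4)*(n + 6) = n^2 + 2*n - 24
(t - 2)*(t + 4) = t^2 + 2*t - 8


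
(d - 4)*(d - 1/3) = d^2 - 13*d/3 + 4/3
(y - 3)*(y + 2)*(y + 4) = y^3 + 3*y^2 - 10*y - 24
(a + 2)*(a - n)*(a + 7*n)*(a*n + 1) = a^4*n + 6*a^3*n^2 + 2*a^3*n + a^3 - 7*a^2*n^3 + 12*a^2*n^2 + 6*a^2*n + 2*a^2 - 14*a*n^3 - 7*a*n^2 + 12*a*n - 14*n^2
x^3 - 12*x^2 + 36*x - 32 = (x - 8)*(x - 2)^2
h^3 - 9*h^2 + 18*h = h*(h - 6)*(h - 3)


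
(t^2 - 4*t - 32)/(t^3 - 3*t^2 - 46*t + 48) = (t + 4)/(t^2 + 5*t - 6)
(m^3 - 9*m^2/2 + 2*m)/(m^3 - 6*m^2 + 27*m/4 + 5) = 2*m*(2*m - 1)/(4*m^2 - 8*m - 5)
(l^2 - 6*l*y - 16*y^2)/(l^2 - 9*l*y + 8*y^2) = (-l - 2*y)/(-l + y)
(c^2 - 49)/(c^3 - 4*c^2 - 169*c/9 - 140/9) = 9*(c + 7)/(9*c^2 + 27*c + 20)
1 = 1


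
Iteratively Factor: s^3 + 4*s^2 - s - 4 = (s + 4)*(s^2 - 1) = (s - 1)*(s + 4)*(s + 1)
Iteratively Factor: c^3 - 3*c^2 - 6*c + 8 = (c - 4)*(c^2 + c - 2) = (c - 4)*(c + 2)*(c - 1)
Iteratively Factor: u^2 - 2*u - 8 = (u - 4)*(u + 2)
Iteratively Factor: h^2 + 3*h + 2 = (h + 2)*(h + 1)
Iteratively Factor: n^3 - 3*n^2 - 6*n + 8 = (n - 4)*(n^2 + n - 2) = (n - 4)*(n - 1)*(n + 2)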